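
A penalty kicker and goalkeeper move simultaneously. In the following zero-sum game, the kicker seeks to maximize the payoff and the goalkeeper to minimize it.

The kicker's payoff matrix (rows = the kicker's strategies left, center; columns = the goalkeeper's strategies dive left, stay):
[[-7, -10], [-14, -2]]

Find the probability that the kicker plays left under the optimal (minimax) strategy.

4/5

Row minima are -10 and -14, so the kicker's maximin is -10; column maxima are -7 and -2, so the goalkeeper's minimax is -7. These differ, so the equilibrium is in mixed strategies.
Let the kicker play left with probability p. The goalkeeper is indifferent when −7p − 14(1−p) = −10p − 2(1−p), giving p = 4/5.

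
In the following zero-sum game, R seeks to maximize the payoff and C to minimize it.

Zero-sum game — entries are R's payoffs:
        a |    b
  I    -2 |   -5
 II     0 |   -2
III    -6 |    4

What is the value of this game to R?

Row I is strictly dominated by row II, so R never plays it.
The remaining 2×2 game on (II, III) × (a, b) has no saddle point. Let R play II with probability p; indifference gives −6(1−p) = −2p + 4(1−p), so p = 5/6.
Similarly C's optimal q on a is 1/2, and the value is 0·(1/2) + (-2)·(1/2) = -1.

-1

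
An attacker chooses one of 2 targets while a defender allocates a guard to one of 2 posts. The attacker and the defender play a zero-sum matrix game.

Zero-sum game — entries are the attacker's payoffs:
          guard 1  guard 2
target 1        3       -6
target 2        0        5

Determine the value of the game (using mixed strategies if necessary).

Row minima are -6 and 0, so the attacker's maximin is 0; column maxima are 3 and 5, so the defender's minimax is 3. These differ, so the equilibrium is in mixed strategies.
Let the attacker play target 1 with probability p. The defender is indifferent when 3p = −6p + 5(1−p), giving p = 5/14.
Let the defender play guard 1 with probability q. The attacker is indifferent when 3q − 6(1−q) = 5(1−q), giving q = 11/14.
The value is 3·(11/14) + (-6)·(3/14) = 15/14.

15/14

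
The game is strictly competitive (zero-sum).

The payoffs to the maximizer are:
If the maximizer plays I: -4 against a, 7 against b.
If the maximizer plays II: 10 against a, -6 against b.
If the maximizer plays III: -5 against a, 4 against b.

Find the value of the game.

46/27

Row III is strictly dominated by row I, so the maximizer never plays it.
The remaining 2×2 game on (I, II) × (a, b) has no saddle point. Let the maximizer play I with probability p; indifference gives −4p + 10(1−p) = 7p − 6(1−p), so p = 16/27.
Similarly the minimizer's optimal q on a is 13/27, and the value is -4·(13/27) + (7)·(14/27) = 46/27.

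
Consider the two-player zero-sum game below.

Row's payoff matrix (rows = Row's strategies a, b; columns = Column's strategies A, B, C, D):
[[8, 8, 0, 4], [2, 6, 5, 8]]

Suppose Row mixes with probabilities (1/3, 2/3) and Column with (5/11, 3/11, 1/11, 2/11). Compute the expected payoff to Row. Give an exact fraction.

170/33

Against (5/11, 3/11, 1/11, 2/11), each row's expected payoff is a: 72/11; b: 49/11.
Taking the (1/3, 2/3)-weighted average: (1/3)·(72/11) + (2/3)·(49/11) = 170/33.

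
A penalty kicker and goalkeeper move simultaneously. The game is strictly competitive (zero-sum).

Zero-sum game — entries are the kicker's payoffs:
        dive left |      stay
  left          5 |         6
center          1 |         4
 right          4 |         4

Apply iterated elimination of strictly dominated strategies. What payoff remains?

Row right is strictly dominated by row left (5>4, 6>4); eliminate right.
Row center is strictly dominated by row left (5>1, 6>4); eliminate center.
Column stay is strictly dominated by dive left for the goalkeeper (5<6); eliminate stay.
Only (left, dive left) remains, with payoff 5.

5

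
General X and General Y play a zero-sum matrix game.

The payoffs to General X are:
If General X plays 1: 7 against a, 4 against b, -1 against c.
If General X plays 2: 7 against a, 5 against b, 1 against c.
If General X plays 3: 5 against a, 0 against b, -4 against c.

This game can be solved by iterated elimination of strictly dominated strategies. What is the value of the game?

Row 3 is strictly dominated by row 1 (7>5, 4>0, -1>-4); eliminate 3.
Column a is strictly dominated by b for General Y (4<7, 5<7); eliminate a.
Column b is strictly dominated by c for General Y (-1<4, 1<5); eliminate b.
Row 1 is strictly dominated by row 2 (1>-1); eliminate 1.
Only (2, c) remains, with payoff 1.

1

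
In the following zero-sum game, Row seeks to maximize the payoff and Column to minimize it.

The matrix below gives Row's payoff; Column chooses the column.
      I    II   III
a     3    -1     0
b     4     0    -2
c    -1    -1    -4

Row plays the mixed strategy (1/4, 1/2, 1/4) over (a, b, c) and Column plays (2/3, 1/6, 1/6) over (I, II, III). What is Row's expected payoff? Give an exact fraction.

Against (2/3, 1/6, 1/6), each row's expected payoff is a: 11/6; b: 7/3; c: -3/2.
Taking the (1/4, 1/2, 1/4)-weighted average: (1/4)·(11/6) + (1/2)·(7/3) + (1/4)·(-3/2) = 5/4.

5/4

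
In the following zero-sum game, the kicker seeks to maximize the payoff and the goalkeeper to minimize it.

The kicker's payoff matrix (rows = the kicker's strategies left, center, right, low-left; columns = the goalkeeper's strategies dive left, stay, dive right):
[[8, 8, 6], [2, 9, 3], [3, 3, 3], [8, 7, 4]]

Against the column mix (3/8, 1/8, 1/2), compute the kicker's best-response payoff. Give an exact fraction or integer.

left: (8)·(3/8) + (8)·(1/8) + (6)·(1/2) = 7.
center: (2)·(3/8) + (9)·(1/8) + (3)·(1/2) = 27/8.
right: (3)·(3/8) + (3)·(1/8) + (3)·(1/2) = 3.
low-left: (8)·(3/8) + (7)·(1/8) + (4)·(1/2) = 47/8.
The best pure response is left with expected payoff 7.

7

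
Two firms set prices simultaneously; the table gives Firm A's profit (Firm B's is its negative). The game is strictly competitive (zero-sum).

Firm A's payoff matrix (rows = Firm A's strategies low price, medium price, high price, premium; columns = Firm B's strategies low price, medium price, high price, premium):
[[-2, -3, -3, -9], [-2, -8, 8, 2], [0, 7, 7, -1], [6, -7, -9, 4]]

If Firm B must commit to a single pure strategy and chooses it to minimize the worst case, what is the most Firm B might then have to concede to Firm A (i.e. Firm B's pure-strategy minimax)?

4

The worst case (largest entry) in each column is low price: 6, medium price: 7, high price: 8, premium: 4.
The best (smallest) of these is 4.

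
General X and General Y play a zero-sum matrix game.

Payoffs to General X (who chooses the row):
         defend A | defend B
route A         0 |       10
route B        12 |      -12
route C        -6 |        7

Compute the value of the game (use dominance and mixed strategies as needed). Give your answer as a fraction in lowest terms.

60/17

Row route C is strictly dominated by row route A, so General X never plays it.
The remaining 2×2 game on (route A, route B) × (defend A, defend B) has no saddle point. Let General X play route A with probability p; indifference gives 12(1−p) = 10p − 12(1−p), so p = 12/17.
Similarly General Y's optimal q on defend A is 11/17, and the value is 0·(11/17) + (10)·(6/17) = 60/17.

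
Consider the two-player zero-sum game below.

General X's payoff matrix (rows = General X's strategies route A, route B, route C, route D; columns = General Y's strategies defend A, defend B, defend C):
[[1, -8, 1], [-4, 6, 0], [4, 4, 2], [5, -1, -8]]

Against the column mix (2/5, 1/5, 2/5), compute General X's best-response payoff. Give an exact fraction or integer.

16/5

route A: (1)·(2/5) + (-8)·(1/5) + (1)·(2/5) = -4/5.
route B: (-4)·(2/5) + (6)·(1/5) + (0)·(2/5) = -2/5.
route C: (4)·(2/5) + (4)·(1/5) + (2)·(2/5) = 16/5.
route D: (5)·(2/5) + (-1)·(1/5) + (-8)·(2/5) = -7/5.
The best pure response is route C with expected payoff 16/5.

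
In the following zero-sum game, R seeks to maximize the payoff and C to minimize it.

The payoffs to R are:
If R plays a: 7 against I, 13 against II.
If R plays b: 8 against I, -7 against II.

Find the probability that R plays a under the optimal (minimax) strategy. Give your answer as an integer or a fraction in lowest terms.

Row minima are 7 and -7, so R's maximin is 7; column maxima are 8 and 13, so C's minimax is 8. These differ, so the equilibrium is in mixed strategies.
Let R play a with probability p. C is indifferent when 7p + 8(1−p) = 13p − 7(1−p), giving p = 5/7.

5/7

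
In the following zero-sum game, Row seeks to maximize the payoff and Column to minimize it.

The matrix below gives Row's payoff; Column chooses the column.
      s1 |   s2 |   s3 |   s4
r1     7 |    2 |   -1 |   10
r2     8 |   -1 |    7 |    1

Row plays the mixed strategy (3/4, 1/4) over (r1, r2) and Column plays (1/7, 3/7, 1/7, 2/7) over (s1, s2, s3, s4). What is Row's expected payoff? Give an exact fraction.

55/14

Against (1/7, 3/7, 1/7, 2/7), each row's expected payoff is r1: 32/7; r2: 2.
Taking the (3/4, 1/4)-weighted average: (3/4)·(32/7) + (1/4)·(2) = 55/14.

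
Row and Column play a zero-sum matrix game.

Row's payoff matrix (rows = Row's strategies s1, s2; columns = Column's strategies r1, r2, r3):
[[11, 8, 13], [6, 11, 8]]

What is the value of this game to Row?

73/8

Column r3 is strictly dominated by r1 for Column (it gives Row more in every row).
The remaining 2×2 game on (s1, s2) × (r1, r2) has no saddle point. Let Row play s1 with probability p; indifference gives 11p + 6(1−p) = 8p + 11(1−p), so p = 5/8.
Similarly Column's optimal q on r1 is 3/8, and the value is 11·(3/8) + (8)·(5/8) = 73/8.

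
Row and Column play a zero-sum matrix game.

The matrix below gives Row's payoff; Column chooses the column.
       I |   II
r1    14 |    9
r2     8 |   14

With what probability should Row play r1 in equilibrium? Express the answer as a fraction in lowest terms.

Row minima are 9 and 8, so Row's maximin is 9; column maxima are 14 and 14, so Column's minimax is 14. These differ, so the equilibrium is in mixed strategies.
Let Row play r1 with probability p. Column is indifferent when 14p + 8(1−p) = 9p + 14(1−p), giving p = 6/11.

6/11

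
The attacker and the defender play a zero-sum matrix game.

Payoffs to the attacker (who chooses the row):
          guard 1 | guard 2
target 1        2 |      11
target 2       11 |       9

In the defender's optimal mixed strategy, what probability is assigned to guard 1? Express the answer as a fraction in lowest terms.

Row minima are 2 and 9, so the attacker's maximin is 9; column maxima are 11 and 11, so the defender's minimax is 11. These differ, so the equilibrium is in mixed strategies.
Let the defender play guard 1 with probability q. The attacker is indifferent when 2q + 11(1−q) = 11q + 9(1−q), giving q = 2/11.

2/11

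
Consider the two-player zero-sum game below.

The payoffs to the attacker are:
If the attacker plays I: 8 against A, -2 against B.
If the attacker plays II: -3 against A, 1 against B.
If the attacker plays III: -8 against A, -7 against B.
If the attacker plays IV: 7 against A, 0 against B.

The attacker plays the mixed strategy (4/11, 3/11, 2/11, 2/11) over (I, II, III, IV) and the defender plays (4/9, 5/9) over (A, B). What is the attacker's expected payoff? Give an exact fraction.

-1/9

Against (4/9, 5/9), each row's expected payoff is I: 22/9; II: -7/9; III: -67/9; IV: 28/9.
Taking the (4/11, 3/11, 2/11, 2/11)-weighted average: (4/11)·(22/9) + (3/11)·(-7/9) + (2/11)·(-67/9) + (2/11)·(28/9) = -1/9.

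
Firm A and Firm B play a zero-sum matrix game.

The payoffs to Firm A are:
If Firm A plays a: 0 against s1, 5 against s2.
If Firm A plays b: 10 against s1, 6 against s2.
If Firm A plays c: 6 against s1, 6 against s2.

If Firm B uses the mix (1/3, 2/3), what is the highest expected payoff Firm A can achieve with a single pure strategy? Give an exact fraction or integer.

a: (0)·(1/3) + (5)·(2/3) = 10/3.
b: (10)·(1/3) + (6)·(2/3) = 22/3.
c: (6)·(1/3) + (6)·(2/3) = 6.
The best pure response is b with expected payoff 22/3.

22/3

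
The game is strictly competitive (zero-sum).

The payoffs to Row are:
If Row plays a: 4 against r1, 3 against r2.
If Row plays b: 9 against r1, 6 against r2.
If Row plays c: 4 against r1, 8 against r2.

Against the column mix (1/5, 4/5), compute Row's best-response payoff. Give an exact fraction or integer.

36/5

a: (4)·(1/5) + (3)·(4/5) = 16/5.
b: (9)·(1/5) + (6)·(4/5) = 33/5.
c: (4)·(1/5) + (8)·(4/5) = 36/5.
The best pure response is c with expected payoff 36/5.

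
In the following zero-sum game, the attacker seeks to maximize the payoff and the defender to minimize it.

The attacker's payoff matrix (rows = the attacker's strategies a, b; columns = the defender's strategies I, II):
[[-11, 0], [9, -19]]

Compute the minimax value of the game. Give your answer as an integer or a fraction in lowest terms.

-209/39

Row minima are -11 and -19, so the attacker's maximin is -11; column maxima are 9 and 0, so the defender's minimax is 0. These differ, so the equilibrium is in mixed strategies.
Let the attacker play a with probability p. The defender is indifferent when −11p + 9(1−p) = −19(1−p), giving p = 28/39.
Let the defender play I with probability q. The attacker is indifferent when −11q = 9q − 19(1−q), giving q = 19/39.
The value is -11·(19/39) + (0)·(20/39) = -209/39.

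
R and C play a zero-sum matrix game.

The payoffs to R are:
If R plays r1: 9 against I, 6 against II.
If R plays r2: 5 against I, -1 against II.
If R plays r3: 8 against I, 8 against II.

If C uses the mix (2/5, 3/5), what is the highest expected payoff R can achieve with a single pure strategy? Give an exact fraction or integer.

8

r1: (9)·(2/5) + (6)·(3/5) = 36/5.
r2: (5)·(2/5) + (-1)·(3/5) = 7/5.
r3: (8)·(2/5) + (8)·(3/5) = 8.
The best pure response is r3 with expected payoff 8.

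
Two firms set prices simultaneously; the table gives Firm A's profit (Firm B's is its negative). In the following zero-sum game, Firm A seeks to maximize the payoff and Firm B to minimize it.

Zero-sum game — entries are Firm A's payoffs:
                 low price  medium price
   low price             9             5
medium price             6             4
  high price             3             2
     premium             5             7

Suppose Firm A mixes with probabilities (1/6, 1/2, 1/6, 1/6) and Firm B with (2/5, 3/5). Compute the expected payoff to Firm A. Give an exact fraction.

Against (2/5, 3/5), each row's expected payoff is low price: 33/5; medium price: 24/5; high price: 12/5; premium: 31/5.
Taking the (1/6, 1/2, 1/6, 1/6)-weighted average: (1/6)·(33/5) + (1/2)·(24/5) + (1/6)·(12/5) + (1/6)·(31/5) = 74/15.

74/15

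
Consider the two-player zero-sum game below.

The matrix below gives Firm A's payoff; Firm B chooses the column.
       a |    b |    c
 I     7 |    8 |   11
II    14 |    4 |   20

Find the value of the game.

Column c is strictly dominated by a for Firm B (it gives Firm A more in every row).
The remaining 2×2 game on (I, II) × (a, b) has no saddle point. Let Firm A play I with probability p; indifference gives 7p + 14(1−p) = 8p + 4(1−p), so p = 10/11.
Similarly Firm B's optimal q on a is 4/11, and the value is 7·(4/11) + (8)·(7/11) = 84/11.

84/11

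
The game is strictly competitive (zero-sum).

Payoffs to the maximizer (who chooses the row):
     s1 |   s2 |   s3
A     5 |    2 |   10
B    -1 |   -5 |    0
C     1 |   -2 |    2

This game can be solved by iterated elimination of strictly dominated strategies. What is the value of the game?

2

Row B is strictly dominated by row A (5>-1, 2>-5, 10>0); eliminate B.
Row C is strictly dominated by row A (5>1, 2>-2, 10>2); eliminate C.
Column s1 is strictly dominated by s2 for the minimizer (2<5); eliminate s1.
Column s3 is strictly dominated by s2 for the minimizer (2<10); eliminate s3.
Only (A, s2) remains, with payoff 2.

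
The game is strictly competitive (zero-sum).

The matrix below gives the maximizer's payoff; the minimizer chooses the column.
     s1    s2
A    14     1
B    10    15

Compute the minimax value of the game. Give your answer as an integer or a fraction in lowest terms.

100/9

Row minima are 1 and 10, so the maximizer's maximin is 10; column maxima are 14 and 15, so the minimizer's minimax is 14. These differ, so the equilibrium is in mixed strategies.
Let the maximizer play A with probability p. The minimizer is indifferent when 14p + 10(1−p) = p + 15(1−p), giving p = 5/18.
Let the minimizer play s1 with probability q. The maximizer is indifferent when 14q + (1−q) = 10q + 15(1−q), giving q = 7/9.
The value is 14·(7/9) + (1)·(2/9) = 100/9.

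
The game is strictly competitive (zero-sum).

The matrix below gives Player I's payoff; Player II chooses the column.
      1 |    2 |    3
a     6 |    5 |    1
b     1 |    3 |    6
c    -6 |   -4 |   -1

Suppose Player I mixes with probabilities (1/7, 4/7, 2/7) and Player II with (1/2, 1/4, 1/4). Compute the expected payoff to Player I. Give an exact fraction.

Against (1/2, 1/4, 1/4), each row's expected payoff is a: 9/2; b: 11/4; c: -17/4.
Taking the (1/7, 4/7, 2/7)-weighted average: (1/7)·(9/2) + (4/7)·(11/4) + (2/7)·(-17/4) = 1.

1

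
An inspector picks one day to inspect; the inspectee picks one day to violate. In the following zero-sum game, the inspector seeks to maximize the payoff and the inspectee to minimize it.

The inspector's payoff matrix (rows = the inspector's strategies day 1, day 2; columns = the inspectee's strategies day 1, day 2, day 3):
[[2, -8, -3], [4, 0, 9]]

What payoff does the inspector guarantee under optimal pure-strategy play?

0

Row minima: -8, 0 → the inspector's maximin is 0.
Column maxima: 4, 0, 9 → the inspectee's minimax is 0.
They coincide at (day 2, day 2), so the value is 0.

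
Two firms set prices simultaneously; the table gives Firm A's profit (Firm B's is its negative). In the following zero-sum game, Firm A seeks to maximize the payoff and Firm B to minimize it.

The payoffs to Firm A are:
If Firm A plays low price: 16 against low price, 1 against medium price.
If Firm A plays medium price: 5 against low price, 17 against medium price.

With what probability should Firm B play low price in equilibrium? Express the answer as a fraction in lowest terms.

Row minima are 1 and 5, so Firm A's maximin is 5; column maxima are 16 and 17, so Firm B's minimax is 16. These differ, so the equilibrium is in mixed strategies.
Let Firm B play low price with probability q. Firm A is indifferent when 16q + (1−q) = 5q + 17(1−q), giving q = 16/27.

16/27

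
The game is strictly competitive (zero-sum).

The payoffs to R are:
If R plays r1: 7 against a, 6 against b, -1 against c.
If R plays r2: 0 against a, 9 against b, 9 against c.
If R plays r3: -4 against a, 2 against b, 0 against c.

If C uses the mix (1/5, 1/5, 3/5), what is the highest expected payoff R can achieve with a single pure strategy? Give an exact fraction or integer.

36/5

r1: (7)·(1/5) + (6)·(1/5) + (-1)·(3/5) = 2.
r2: (0)·(1/5) + (9)·(1/5) + (9)·(3/5) = 36/5.
r3: (-4)·(1/5) + (2)·(1/5) + (0)·(3/5) = -2/5.
The best pure response is r2 with expected payoff 36/5.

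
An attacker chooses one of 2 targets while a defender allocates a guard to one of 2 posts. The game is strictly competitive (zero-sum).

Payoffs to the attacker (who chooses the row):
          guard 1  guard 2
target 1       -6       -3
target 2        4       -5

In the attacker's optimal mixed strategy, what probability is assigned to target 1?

3/4

Row minima are -6 and -5, so the attacker's maximin is -5; column maxima are 4 and -3, so the defender's minimax is -3. These differ, so the equilibrium is in mixed strategies.
Let the attacker play target 1 with probability p. The defender is indifferent when −6p + 4(1−p) = −3p − 5(1−p), giving p = 3/4.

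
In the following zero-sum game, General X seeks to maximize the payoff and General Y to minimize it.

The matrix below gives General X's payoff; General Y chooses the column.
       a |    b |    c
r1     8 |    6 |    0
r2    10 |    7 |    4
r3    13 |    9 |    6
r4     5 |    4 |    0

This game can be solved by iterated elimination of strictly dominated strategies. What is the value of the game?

Row r1 is strictly dominated by row r2 (10>8, 7>6, 4>0); eliminate r1.
Column b is strictly dominated by c for General Y (4<7, 6<9, 0<4); eliminate b.
Row r2 is strictly dominated by row r3 (13>10, 6>4); eliminate r2.
Column a is strictly dominated by c for General Y (6<13, 0<5); eliminate a.
Row r4 is strictly dominated by row r3 (6>0); eliminate r4.
Only (r3, c) remains, with payoff 6.

6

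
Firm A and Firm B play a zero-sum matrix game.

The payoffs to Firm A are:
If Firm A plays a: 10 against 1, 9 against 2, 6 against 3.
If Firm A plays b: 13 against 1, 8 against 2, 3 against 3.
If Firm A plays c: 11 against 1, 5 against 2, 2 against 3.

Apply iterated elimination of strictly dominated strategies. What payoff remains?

Row c is strictly dominated by row b (13>11, 8>5, 3>2); eliminate c.
Column 1 is strictly dominated by 2 for Firm B (9<10, 8<13); eliminate 1.
Column 2 is strictly dominated by 3 for Firm B (6<9, 3<8); eliminate 2.
Row b is strictly dominated by row a (6>3); eliminate b.
Only (a, 3) remains, with payoff 6.

6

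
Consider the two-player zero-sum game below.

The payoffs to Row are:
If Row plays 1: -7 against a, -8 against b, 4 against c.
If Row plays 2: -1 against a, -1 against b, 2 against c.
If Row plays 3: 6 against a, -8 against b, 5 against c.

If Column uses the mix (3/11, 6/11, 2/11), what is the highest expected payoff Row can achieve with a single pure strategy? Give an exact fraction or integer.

-5/11

1: (-7)·(3/11) + (-8)·(6/11) + (4)·(2/11) = -61/11.
2: (-1)·(3/11) + (-1)·(6/11) + (2)·(2/11) = -5/11.
3: (6)·(3/11) + (-8)·(6/11) + (5)·(2/11) = -20/11.
The best pure response is 2 with expected payoff -5/11.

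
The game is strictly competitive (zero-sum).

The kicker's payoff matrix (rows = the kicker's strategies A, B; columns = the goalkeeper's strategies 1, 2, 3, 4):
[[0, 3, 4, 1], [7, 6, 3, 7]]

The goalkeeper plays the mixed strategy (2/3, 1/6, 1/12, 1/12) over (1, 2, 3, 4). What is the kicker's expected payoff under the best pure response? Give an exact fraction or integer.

A: (0)·(2/3) + (3)·(1/6) + (4)·(1/12) + (1)·(1/12) = 11/12.
B: (7)·(2/3) + (6)·(1/6) + (3)·(1/12) + (7)·(1/12) = 13/2.
The best pure response is B with expected payoff 13/2.

13/2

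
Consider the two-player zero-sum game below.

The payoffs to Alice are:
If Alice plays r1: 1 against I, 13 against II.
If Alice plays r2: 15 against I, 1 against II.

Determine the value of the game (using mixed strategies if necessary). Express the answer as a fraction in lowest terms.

97/13

Row minima are 1 and 1, so Alice's maximin is 1; column maxima are 15 and 13, so Bob's minimax is 13. These differ, so the equilibrium is in mixed strategies.
Let Alice play r1 with probability p. Bob is indifferent when p + 15(1−p) = 13p + (1−p), giving p = 7/13.
Let Bob play I with probability q. Alice is indifferent when q + 13(1−q) = 15q + (1−q), giving q = 6/13.
The value is 1·(6/13) + (13)·(7/13) = 97/13.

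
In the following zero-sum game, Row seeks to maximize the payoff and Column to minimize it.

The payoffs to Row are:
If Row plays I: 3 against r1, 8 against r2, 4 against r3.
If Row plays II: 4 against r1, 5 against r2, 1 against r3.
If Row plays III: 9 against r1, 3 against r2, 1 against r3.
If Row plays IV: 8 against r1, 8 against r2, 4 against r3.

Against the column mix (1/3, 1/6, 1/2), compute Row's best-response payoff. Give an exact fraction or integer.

6

I: (3)·(1/3) + (8)·(1/6) + (4)·(1/2) = 13/3.
II: (4)·(1/3) + (5)·(1/6) + (1)·(1/2) = 8/3.
III: (9)·(1/3) + (3)·(1/6) + (1)·(1/2) = 4.
IV: (8)·(1/3) + (8)·(1/6) + (4)·(1/2) = 6.
The best pure response is IV with expected payoff 6.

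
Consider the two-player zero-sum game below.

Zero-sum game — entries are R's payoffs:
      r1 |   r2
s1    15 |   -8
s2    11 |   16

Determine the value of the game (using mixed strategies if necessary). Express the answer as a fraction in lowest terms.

82/7

Row minima are -8 and 11, so R's maximin is 11; column maxima are 15 and 16, so C's minimax is 15. These differ, so the equilibrium is in mixed strategies.
Let R play s1 with probability p. C is indifferent when 15p + 11(1−p) = −8p + 16(1−p), giving p = 5/28.
Let C play r1 with probability q. R is indifferent when 15q − 8(1−q) = 11q + 16(1−q), giving q = 6/7.
The value is 15·(6/7) + (-8)·(1/7) = 82/7.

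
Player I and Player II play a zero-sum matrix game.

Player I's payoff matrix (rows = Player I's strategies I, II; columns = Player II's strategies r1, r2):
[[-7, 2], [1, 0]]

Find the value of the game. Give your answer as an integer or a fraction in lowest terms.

1/5

Row minima are -7 and 0, so Player I's maximin is 0; column maxima are 1 and 2, so Player II's minimax is 1. These differ, so the equilibrium is in mixed strategies.
Let Player I play I with probability p. Player II is indifferent when −7p + (1−p) = 2p, giving p = 1/10.
Let Player II play r1 with probability q. Player I is indifferent when −7q + 2(1−q) = q, giving q = 1/5.
The value is -7·(1/5) + (2)·(4/5) = 1/5.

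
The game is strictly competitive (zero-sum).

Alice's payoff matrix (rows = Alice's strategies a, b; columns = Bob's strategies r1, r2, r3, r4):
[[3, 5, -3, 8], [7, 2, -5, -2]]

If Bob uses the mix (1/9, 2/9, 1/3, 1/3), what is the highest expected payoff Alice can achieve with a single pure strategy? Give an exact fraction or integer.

28/9

a: (3)·(1/9) + (5)·(2/9) + (-3)·(1/3) + (8)·(1/3) = 28/9.
b: (7)·(1/9) + (2)·(2/9) + (-5)·(1/3) + (-2)·(1/3) = -10/9.
The best pure response is a with expected payoff 28/9.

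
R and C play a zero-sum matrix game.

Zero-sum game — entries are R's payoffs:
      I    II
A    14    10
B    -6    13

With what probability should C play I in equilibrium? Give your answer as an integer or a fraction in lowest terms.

3/23

Row minima are 10 and -6, so R's maximin is 10; column maxima are 14 and 13, so C's minimax is 13. These differ, so the equilibrium is in mixed strategies.
Let C play I with probability q. R is indifferent when 14q + 10(1−q) = −6q + 13(1−q), giving q = 3/23.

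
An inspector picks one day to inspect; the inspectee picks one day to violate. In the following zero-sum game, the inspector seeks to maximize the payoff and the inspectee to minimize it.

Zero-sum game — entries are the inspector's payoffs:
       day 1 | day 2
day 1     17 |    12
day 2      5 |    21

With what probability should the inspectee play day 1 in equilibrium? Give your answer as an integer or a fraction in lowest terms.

Row minima are 12 and 5, so the inspector's maximin is 12; column maxima are 17 and 21, so the inspectee's minimax is 17. These differ, so the equilibrium is in mixed strategies.
Let the inspectee play day 1 with probability q. The inspector is indifferent when 17q + 12(1−q) = 5q + 21(1−q), giving q = 3/7.

3/7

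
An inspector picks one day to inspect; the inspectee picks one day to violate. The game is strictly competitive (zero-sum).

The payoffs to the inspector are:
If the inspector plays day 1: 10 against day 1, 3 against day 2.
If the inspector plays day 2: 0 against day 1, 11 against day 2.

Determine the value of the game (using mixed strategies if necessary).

Row minima are 3 and 0, so the inspector's maximin is 3; column maxima are 10 and 11, so the inspectee's minimax is 10. These differ, so the equilibrium is in mixed strategies.
Let the inspector play day 1 with probability p. The inspectee is indifferent when 10p = 3p + 11(1−p), giving p = 11/18.
Let the inspectee play day 1 with probability q. The inspector is indifferent when 10q + 3(1−q) = 11(1−q), giving q = 4/9.
The value is 10·(4/9) + (3)·(5/9) = 55/9.

55/9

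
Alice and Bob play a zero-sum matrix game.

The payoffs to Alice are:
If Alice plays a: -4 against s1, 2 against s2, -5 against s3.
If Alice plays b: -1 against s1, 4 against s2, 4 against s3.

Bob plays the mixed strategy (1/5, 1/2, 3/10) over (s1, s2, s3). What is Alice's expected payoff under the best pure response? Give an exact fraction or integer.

a: (-4)·(1/5) + (2)·(1/2) + (-5)·(3/10) = -13/10.
b: (-1)·(1/5) + (4)·(1/2) + (4)·(3/10) = 3.
The best pure response is b with expected payoff 3.

3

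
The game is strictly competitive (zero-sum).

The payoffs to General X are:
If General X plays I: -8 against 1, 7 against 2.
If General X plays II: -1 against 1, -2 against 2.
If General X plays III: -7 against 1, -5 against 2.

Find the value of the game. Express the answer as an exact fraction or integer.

-23/16

Row III is strictly dominated by row II, so General X never plays it.
The remaining 2×2 game on (I, II) × (1, 2) has no saddle point. Let General X play I with probability p; indifference gives −8p − (1−p) = 7p − 2(1−p), so p = 1/16.
Similarly General Y's optimal q on 1 is 9/16, and the value is -8·(9/16) + (7)·(7/16) = -23/16.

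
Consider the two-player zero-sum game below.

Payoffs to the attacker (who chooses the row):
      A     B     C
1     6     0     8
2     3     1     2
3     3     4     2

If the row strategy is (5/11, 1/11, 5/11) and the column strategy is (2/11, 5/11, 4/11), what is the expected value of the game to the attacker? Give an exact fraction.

Against (2/11, 5/11, 4/11), each row's expected payoff is 1: 4; 2: 19/11; 3: 34/11.
Taking the (5/11, 1/11, 5/11)-weighted average: (5/11)·(4) + (1/11)·(19/11) + (5/11)·(34/11) = 409/121.

409/121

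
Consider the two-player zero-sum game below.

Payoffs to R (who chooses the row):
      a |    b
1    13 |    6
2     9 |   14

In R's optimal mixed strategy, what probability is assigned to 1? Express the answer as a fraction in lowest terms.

Row minima are 6 and 9, so R's maximin is 9; column maxima are 13 and 14, so C's minimax is 13. These differ, so the equilibrium is in mixed strategies.
Let R play 1 with probability p. C is indifferent when 13p + 9(1−p) = 6p + 14(1−p), giving p = 5/12.

5/12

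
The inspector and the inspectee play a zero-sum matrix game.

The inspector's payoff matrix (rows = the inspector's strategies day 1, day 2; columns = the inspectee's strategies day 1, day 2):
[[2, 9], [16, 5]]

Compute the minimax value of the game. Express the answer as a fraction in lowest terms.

Row minima are 2 and 5, so the inspector's maximin is 5; column maxima are 16 and 9, so the inspectee's minimax is 9. These differ, so the equilibrium is in mixed strategies.
Let the inspector play day 1 with probability p. The inspectee is indifferent when 2p + 16(1−p) = 9p + 5(1−p), giving p = 11/18.
Let the inspectee play day 1 with probability q. The inspector is indifferent when 2q + 9(1−q) = 16q + 5(1−q), giving q = 2/9.
The value is 2·(2/9) + (9)·(7/9) = 67/9.

67/9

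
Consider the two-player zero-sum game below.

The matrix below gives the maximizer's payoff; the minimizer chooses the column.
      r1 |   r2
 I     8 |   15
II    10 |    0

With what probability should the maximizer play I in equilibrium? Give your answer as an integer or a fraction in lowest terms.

Row minima are 8 and 0, so the maximizer's maximin is 8; column maxima are 10 and 15, so the minimizer's minimax is 10. These differ, so the equilibrium is in mixed strategies.
Let the maximizer play I with probability p. The minimizer is indifferent when 8p + 10(1−p) = 15p, giving p = 10/17.

10/17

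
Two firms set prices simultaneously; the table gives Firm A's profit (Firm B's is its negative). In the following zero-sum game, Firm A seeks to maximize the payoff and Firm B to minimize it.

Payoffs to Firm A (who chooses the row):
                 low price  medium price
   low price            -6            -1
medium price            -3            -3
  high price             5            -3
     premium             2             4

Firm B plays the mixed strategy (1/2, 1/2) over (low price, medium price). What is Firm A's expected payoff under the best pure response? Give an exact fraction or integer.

low price: (-6)·(1/2) + (-1)·(1/2) = -7/2.
medium price: (-3)·(1/2) + (-3)·(1/2) = -3.
high price: (5)·(1/2) + (-3)·(1/2) = 1.
premium: (2)·(1/2) + (4)·(1/2) = 3.
The best pure response is premium with expected payoff 3.

3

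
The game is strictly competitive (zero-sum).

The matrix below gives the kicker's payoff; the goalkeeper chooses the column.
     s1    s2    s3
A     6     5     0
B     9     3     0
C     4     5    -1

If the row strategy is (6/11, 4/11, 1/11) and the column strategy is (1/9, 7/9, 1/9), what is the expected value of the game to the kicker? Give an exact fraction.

Against (1/9, 7/9, 1/9), each row's expected payoff is A: 41/9; B: 10/3; C: 38/9.
Taking the (6/11, 4/11, 1/11)-weighted average: (6/11)·(41/9) + (4/11)·(10/3) + (1/11)·(38/9) = 404/99.

404/99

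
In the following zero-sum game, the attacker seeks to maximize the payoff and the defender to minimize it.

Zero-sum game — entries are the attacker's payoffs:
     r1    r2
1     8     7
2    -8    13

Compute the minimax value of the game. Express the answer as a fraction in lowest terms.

Row minima are 7 and -8, so the attacker's maximin is 7; column maxima are 8 and 13, so the defender's minimax is 8. These differ, so the equilibrium is in mixed strategies.
Let the attacker play 1 with probability p. The defender is indifferent when 8p − 8(1−p) = 7p + 13(1−p), giving p = 21/22.
Let the defender play r1 with probability q. The attacker is indifferent when 8q + 7(1−q) = −8q + 13(1−q), giving q = 3/11.
The value is 8·(3/11) + (7)·(8/11) = 80/11.

80/11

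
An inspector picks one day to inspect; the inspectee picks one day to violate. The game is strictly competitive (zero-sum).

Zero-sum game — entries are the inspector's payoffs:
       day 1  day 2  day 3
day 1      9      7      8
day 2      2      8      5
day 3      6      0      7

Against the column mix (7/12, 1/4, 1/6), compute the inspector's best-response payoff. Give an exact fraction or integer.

25/3

day 1: (9)·(7/12) + (7)·(1/4) + (8)·(1/6) = 25/3.
day 2: (2)·(7/12) + (8)·(1/4) + (5)·(1/6) = 4.
day 3: (6)·(7/12) + (0)·(1/4) + (7)·(1/6) = 14/3.
The best pure response is day 1 with expected payoff 25/3.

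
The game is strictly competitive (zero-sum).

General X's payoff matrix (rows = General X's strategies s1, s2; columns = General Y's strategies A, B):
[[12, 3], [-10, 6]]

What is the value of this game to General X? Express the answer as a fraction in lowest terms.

Row minima are 3 and -10, so General X's maximin is 3; column maxima are 12 and 6, so General Y's minimax is 6. These differ, so the equilibrium is in mixed strategies.
Let General X play s1 with probability p. General Y is indifferent when 12p − 10(1−p) = 3p + 6(1−p), giving p = 16/25.
Let General Y play A with probability q. General X is indifferent when 12q + 3(1−q) = −10q + 6(1−q), giving q = 3/25.
The value is 12·(3/25) + (3)·(22/25) = 102/25.

102/25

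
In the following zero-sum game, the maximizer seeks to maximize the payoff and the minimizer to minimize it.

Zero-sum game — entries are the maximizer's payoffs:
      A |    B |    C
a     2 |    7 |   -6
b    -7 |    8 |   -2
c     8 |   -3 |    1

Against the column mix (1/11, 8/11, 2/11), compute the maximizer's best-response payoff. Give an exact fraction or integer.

a: (2)·(1/11) + (7)·(8/11) + (-6)·(2/11) = 46/11.
b: (-7)·(1/11) + (8)·(8/11) + (-2)·(2/11) = 53/11.
c: (8)·(1/11) + (-3)·(8/11) + (1)·(2/11) = -14/11.
The best pure response is b with expected payoff 53/11.

53/11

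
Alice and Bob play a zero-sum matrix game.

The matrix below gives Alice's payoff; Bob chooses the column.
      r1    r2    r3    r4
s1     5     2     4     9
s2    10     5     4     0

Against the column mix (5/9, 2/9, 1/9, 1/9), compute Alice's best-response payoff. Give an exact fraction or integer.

64/9

s1: (5)·(5/9) + (2)·(2/9) + (4)·(1/9) + (9)·(1/9) = 14/3.
s2: (10)·(5/9) + (5)·(2/9) + (4)·(1/9) + (0)·(1/9) = 64/9.
The best pure response is s2 with expected payoff 64/9.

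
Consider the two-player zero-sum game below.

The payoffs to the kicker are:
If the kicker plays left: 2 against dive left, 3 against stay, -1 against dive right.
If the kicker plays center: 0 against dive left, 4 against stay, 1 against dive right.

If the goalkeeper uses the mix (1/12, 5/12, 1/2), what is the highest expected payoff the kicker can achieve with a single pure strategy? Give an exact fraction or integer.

13/6

left: (2)·(1/12) + (3)·(5/12) + (-1)·(1/2) = 11/12.
center: (0)·(1/12) + (4)·(5/12) + (1)·(1/2) = 13/6.
The best pure response is center with expected payoff 13/6.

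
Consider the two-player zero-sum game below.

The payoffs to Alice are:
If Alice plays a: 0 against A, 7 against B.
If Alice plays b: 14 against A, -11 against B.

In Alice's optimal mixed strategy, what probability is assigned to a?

25/32

Row minima are 0 and -11, so Alice's maximin is 0; column maxima are 14 and 7, so Bob's minimax is 7. These differ, so the equilibrium is in mixed strategies.
Let Alice play a with probability p. Bob is indifferent when 14(1−p) = 7p − 11(1−p), giving p = 25/32.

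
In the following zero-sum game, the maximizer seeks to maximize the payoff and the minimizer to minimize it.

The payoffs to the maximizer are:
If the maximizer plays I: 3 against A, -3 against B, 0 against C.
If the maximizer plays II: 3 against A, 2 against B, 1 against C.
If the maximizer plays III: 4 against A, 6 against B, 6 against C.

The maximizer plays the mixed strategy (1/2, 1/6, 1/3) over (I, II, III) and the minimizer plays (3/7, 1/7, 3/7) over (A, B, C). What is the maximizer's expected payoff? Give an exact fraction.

52/21

Against (3/7, 1/7, 3/7), each row's expected payoff is I: 6/7; II: 2; III: 36/7.
Taking the (1/2, 1/6, 1/3)-weighted average: (1/2)·(6/7) + (1/6)·(2) + (1/3)·(36/7) = 52/21.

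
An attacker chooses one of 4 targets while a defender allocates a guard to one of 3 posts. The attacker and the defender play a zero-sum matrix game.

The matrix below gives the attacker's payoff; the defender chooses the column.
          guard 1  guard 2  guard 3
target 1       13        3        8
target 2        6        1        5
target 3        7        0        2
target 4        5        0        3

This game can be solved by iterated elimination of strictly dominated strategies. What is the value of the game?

Column guard 1 is strictly dominated by guard 2 for the defender (3<13, 1<6, 0<7, 0<5); eliminate guard 1.
Row target 2 is strictly dominated by row target 1 (3>1, 8>5); eliminate target 2.
Column guard 3 is strictly dominated by guard 2 for the defender (3<8, 0<2, 0<3); eliminate guard 3.
Row target 3 is strictly dominated by row target 1 (3>0); eliminate target 3.
Row target 4 is strictly dominated by row target 1 (3>0); eliminate target 4.
Only (target 1, guard 2) remains, with payoff 3.

3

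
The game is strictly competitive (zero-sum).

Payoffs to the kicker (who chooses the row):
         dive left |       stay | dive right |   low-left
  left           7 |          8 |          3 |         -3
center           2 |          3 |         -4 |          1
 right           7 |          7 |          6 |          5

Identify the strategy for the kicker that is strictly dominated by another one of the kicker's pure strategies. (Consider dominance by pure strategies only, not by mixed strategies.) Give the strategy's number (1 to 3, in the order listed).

Compare center with right: 7 > 2, 7 > 3, 6 > -4, 5 > 1.
So right strictly dominates center for the kicker; center is strictly dominated.

2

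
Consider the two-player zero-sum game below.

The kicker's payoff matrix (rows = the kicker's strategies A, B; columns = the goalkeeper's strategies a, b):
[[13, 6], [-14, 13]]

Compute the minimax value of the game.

253/34

Row minima are 6 and -14, so the kicker's maximin is 6; column maxima are 13 and 13, so the goalkeeper's minimax is 13. These differ, so the equilibrium is in mixed strategies.
Let the kicker play A with probability p. The goalkeeper is indifferent when 13p − 14(1−p) = 6p + 13(1−p), giving p = 27/34.
Let the goalkeeper play a with probability q. The kicker is indifferent when 13q + 6(1−q) = −14q + 13(1−q), giving q = 7/34.
The value is 13·(7/34) + (6)·(27/34) = 253/34.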